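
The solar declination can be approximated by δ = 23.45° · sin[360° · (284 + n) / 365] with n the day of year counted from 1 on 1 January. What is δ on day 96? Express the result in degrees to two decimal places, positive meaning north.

360 × (284 + 96) / 365 = 374.795°; sin(374.795°) = 0.2554.
δ = 23.45 × 0.2554 = 5.989° ≈ +5.99°.

+5.99°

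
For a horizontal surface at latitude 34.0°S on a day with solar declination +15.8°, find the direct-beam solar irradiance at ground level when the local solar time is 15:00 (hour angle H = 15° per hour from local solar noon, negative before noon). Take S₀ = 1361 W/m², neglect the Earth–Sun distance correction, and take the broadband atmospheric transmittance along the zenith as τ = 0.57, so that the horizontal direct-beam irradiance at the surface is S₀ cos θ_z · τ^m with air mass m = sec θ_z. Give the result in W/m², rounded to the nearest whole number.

143 W/m²

Hour angle H = 15° × (15 − 12) = 45.00°.
With φ = -34.0°, δ = 15.8°, H = 45.00°: sin φ sin δ = -0.1523, cos φ cos δ cos H = 0.5641, so cos θ_z = 0.4118.
Air mass m = 1/cos θ_z = 1/0.4118 = 2.428; τ^m = 0.57^2.428 = 0.2554.
Surface direct beam = 1361 × 0.4118 × 0.2554 = 143.14 W/m².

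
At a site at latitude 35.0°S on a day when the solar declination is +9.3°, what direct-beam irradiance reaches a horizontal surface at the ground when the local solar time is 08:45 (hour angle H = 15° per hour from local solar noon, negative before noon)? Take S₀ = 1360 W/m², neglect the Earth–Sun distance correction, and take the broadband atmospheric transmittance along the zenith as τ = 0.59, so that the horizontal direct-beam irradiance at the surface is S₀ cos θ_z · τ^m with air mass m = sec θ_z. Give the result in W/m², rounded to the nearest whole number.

Hour angle H = 15° × (8.75 − 12) = -48.75°.
cos θ_z = sin(-35.0°) sin(9.3°) + cos(-35.0°) cos(9.3°) cos(-48.75°) = -0.0927 + 0.5330 = 0.4403.
Air mass m = 1/cos θ_z = 1/0.4403 = 2.271; τ^m = 0.59^2.271 = 0.3017.
Surface direct beam = 1360 × 0.4403 × 0.3017 = 180.66 W/m².

181 W/m²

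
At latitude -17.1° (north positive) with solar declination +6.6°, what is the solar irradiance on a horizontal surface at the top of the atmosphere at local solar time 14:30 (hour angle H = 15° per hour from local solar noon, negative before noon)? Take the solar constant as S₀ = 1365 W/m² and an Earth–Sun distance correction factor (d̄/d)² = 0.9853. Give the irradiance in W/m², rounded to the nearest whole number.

968 W/m²

Hour angle H = 15° × (14.5 − 12) = 37.50°.
cos θ_z = sin φ sin δ + cos φ cos δ cos H = (-0.2940)(0.1149) + (0.9558)(0.9934)(0.7934) = 0.7195.
Top-of-atmosphere irradiance = S₀ (d̄/d)² cos θ_z = 1365 × 0.9853 × 0.7195 = 967.68 W/m².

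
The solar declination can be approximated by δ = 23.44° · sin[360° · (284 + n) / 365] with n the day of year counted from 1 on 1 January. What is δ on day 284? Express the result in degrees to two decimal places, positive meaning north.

360 × (284 + 284) / 365 = 560.219°; sin(560.219°) = -0.3456.
δ = 23.44 × -0.3456 = -8.101° ≈ -8.10°.

-8.10°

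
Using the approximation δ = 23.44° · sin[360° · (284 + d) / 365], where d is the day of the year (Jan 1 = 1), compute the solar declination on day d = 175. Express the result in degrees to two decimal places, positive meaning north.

360 × (284 + 175) / 365 = 452.712°; sin(452.712°) = 0.9989.
δ = 23.44 × 0.9989 = 23.414° ≈ +23.41°.

+23.41°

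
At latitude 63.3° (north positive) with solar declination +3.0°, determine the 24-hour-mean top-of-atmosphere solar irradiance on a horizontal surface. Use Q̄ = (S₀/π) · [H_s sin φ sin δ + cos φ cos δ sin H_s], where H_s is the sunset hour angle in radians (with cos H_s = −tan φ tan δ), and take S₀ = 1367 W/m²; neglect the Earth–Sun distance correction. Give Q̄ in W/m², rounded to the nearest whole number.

228 W/m²

The sunset hour angle satisfies cos H_s = −tan φ tan δ = -0.1042, giving H_s = 95.98°. In radians, H_s = 1.6752.
H_s sin φ sin δ = 1.6752 × 0.8934 × 0.0523 = 0.0783.
cos φ cos δ sin H_s = 0.4493 × 0.9986 × 0.9946 = 0.4462.
Q̄ = (1367/π) × (0.0783 + 0.4462) = 435.13 × 0.5245 = 228.23 W/m².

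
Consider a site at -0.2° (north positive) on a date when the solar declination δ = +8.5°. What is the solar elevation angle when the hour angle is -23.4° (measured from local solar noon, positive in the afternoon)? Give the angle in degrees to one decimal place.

With φ = -0.2°, δ = 8.5°, H = -23.40°: sin φ sin δ = -0.0005, cos φ cos δ cos H = 0.9077, so cos θ_z = 0.9072.
θ_z = arccos(0.9072) = 24.88°, so the elevation is 90° − 24.88° = 65.12°.

65.1°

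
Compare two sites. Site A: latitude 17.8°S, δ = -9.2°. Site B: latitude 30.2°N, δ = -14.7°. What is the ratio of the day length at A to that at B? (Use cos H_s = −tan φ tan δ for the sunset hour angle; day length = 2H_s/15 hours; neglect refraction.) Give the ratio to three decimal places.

1.145

A: H_s = arccos(−tan -17.8° · tan -9.2°) = 92.98°, so 2H_s/15 = 12.3973 h.
B: H_s = arccos(−tan 30.2° · tan -14.7°) = 81.22°, so 2H_s/15 = 10.8293 h.
Ratio A/B = 12.3973 / 10.8293 = 1.1448.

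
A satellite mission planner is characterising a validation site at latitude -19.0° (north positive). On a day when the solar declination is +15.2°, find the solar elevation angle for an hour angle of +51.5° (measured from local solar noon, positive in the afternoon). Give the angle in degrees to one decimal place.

With φ = -19.0°, δ = 15.2°, H = 51.50°: sin φ sin δ = -0.0854, cos φ cos δ cos H = 0.5680, so cos θ_z = 0.4826.
θ_z = arccos(0.4826) = 61.14°, so the elevation is 90° − 61.14° = 28.86°.

28.9°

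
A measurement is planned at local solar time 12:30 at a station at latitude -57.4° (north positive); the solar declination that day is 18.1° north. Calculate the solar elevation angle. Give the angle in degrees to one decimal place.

14.2°

Hour angle H = 15° × (12.5 − 12) = 7.50°.
With φ = -57.4°, δ = 18.1°, H = 7.50°: sin φ sin δ = -0.2617, cos φ cos δ cos H = 0.5077, so cos θ_z = 0.2460.
θ_z = arccos(0.2460) = 75.76°, so the elevation is 90° − 75.76° = 14.24°.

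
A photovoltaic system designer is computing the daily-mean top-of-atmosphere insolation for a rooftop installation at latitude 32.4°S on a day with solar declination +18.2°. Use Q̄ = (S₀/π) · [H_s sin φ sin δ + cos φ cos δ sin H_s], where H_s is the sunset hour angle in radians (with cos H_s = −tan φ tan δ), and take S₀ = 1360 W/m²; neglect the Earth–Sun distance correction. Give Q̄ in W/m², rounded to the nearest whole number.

241 W/m²

−tan φ tan δ = −(-0.6346)(0.3288) = 0.2087; H_s = arccos(0.2087) = 77.95°. In radians, H_s = 1.3605.
H_s sin φ sin δ = 1.3605 × -0.5358 × 0.3123 = -0.2277.
cos φ cos δ sin H_s = 0.8443 × 0.9500 × 0.9780 = 0.7844.
Q̄ = (1360/π) × (-0.2277 + 0.7844) = 432.90 × 0.5567 = 241.00 W/m².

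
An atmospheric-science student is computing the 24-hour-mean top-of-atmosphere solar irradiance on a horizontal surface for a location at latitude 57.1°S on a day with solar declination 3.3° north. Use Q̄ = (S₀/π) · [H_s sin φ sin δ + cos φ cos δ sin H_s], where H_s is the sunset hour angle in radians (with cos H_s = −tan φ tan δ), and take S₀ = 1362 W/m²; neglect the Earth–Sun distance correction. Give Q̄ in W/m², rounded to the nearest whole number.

cos H_s = −tan(-57.1°) · tan(3.3°) = 0.0891, so H_s = arccos(0.0891) = 84.89°. In radians, H_s = 1.4816.
H_s sin φ sin δ = 1.4816 × -0.8396 × 0.0576 = -0.0717.
cos φ cos δ sin H_s = 0.5432 × 0.9983 × 0.9960 = 0.5401.
Q̄ = (1362/π) × (-0.0717 + 0.5401) = 433.54 × 0.4684 = 203.07 W/m².

203 W/m²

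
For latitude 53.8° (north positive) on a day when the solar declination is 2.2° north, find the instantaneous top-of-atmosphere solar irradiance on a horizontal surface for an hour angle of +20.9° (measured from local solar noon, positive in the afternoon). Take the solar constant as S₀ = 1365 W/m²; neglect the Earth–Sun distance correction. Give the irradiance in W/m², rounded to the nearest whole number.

795 W/m²

cos θ_z = sin(53.8°) sin(2.2°) + cos(53.8°) cos(2.2°) cos(20.90°) = 0.0310 + 0.5513 = 0.5823.
Top-of-atmosphere irradiance = S₀ cos θ_z = 1365 × 0.5823 = 794.84 W/m².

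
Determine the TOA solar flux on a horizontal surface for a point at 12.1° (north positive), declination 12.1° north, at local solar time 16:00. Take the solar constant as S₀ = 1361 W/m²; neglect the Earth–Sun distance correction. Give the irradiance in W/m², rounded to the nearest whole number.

Hour angle H = 15° × (16 − 12) = 60.00°.
cos θ_z = sin(12.1°) sin(12.1°) + cos(12.1°) cos(12.1°) cos(60.00°) = 0.0439 + 0.4780 = 0.5219.
Top-of-atmosphere irradiance = S₀ cos θ_z = 1361 × 0.5219 = 710.31 W/m².

710 W/m²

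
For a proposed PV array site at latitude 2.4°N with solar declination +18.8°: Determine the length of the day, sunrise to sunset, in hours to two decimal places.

12.11 hours

cos H_s = −tan(2.4°) · tan(18.8°) = -0.0143, so H_s = arccos(-0.0143) = 90.82°.
Day length = 2 H_s / 15° h⁻¹ = 181.64° / 15 = 12.109 h.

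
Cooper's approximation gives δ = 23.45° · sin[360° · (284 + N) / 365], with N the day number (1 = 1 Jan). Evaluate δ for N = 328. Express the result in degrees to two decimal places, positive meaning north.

360 × (284 + 328) / 365 = 603.616°; sin(603.616°) = -0.8958.
δ = 23.45 × -0.8958 = -21.007° ≈ -21.01°.

-21.01°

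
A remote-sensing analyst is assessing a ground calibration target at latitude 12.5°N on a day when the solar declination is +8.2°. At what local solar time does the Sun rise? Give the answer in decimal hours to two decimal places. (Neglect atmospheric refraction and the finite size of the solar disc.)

cos H_s = −tan(12.5°) · tan(8.2°) = -0.0319, so H_s = arccos(-0.0319) = 91.83°.
Sunrise is at 12 − H_s/15 = 12 − 6.122 = 5.878 h local solar time.

5.88 h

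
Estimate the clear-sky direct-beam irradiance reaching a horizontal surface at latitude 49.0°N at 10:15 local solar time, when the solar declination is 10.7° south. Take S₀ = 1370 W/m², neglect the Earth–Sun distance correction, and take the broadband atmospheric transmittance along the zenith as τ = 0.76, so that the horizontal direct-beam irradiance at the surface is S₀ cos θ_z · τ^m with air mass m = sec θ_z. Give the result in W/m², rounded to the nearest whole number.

321 W/m²

Hour angle H = 15° × (10.25 − 12) = -26.25°.
cos θ_z = sin(49.0°) sin(-10.7°) + cos(49.0°) cos(-10.7°) cos(-26.25°) = -0.1401 + 0.5782 = 0.4381.
Air mass m = 1/cos θ_z = 1/0.4381 = 2.283; τ^m = 0.76^2.283 = 0.5344.
Surface direct beam = 1370 × 0.4381 × 0.5344 = 320.75 W/m².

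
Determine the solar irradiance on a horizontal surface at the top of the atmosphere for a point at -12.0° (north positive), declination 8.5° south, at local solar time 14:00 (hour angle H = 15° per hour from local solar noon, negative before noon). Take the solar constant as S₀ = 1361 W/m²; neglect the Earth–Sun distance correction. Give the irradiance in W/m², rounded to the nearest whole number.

Hour angle H = 15° × (14 − 12) = 30.00°.
With φ = -12.0°, δ = -8.5°, H = 30.00°: sin φ sin δ = 0.0307, cos φ cos δ cos H = 0.8378, so cos θ_z = 0.8685.
Top-of-atmosphere irradiance = S₀ cos θ_z = 1361 × 0.8685 = 1182.03 W/m².

1182 W/m²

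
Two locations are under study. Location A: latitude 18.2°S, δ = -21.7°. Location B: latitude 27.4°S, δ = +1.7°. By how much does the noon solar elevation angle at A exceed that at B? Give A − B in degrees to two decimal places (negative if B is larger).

+25.60°

A: 90° − |-18.2 − (-21.7)| = 86.50°.
B: 90° − |-27.4 − (1.7)| = 60.90°.
A − B = 86.50 − 60.90 = 25.60°.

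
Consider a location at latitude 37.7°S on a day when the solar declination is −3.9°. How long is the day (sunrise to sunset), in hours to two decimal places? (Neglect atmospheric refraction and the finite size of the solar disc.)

12.40 hours

−tan φ tan δ = −(-0.7729)(-0.0682) = -0.0527; H_s = arccos(-0.0527) = 93.02°.
Day length = 2 H_s / 15° h⁻¹ = 186.04° / 15 = 12.403 h.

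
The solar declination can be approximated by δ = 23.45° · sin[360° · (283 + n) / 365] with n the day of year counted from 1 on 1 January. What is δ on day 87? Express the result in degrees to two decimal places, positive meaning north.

+2.02°

360 × (283 + 87) / 365 = 364.932°; sin(364.932°) = 0.0860.
δ = 23.45 × 0.0860 = 2.017° ≈ +2.02°.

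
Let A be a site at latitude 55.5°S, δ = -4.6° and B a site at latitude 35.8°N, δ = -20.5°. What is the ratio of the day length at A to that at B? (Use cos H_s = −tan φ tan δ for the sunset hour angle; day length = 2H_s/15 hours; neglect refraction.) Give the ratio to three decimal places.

A: H_s = arccos(−tan -55.5° · tan -4.6°) = 96.72°, so 2H_s/15 = 12.8960 h.
B: H_s = arccos(−tan 35.8° · tan -20.5°) = 74.36°, so 2H_s/15 = 9.9147 h.
Ratio A/B = 12.8960 / 9.9147 = 1.3007.

1.301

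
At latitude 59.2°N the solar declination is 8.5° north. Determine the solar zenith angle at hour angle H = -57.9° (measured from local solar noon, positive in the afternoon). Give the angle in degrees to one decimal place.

cos θ_z = sin φ sin δ + cos φ cos δ cos H = (0.8590)(0.1478) + (0.5120)(0.9890)(0.5314) = 0.3960.
θ_z = arccos(0.3960) = 66.67°.

66.7°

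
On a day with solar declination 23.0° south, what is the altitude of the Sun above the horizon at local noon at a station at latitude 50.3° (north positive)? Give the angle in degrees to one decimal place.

16.7°

At local solar noon the hour angle is zero, so the elevation is 90° − |φ − δ| = 90° − |50.3° − (-23.0°)| = 90° − 73.3° = 16.7°.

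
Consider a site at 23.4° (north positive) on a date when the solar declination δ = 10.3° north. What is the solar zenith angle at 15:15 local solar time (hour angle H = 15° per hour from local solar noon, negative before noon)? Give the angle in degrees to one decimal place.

Hour angle H = 15° × (15.25 − 12) = 48.75°.
cos θ_z = sin(23.4°) sin(10.3°) + cos(23.4°) cos(10.3°) cos(48.75°) = 0.0710 + 0.5954 = 0.6664.
θ_z = arccos(0.6664) = 48.21°.

48.2°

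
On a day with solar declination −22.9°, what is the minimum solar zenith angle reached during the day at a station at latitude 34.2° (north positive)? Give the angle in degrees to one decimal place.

At local solar noon the hour angle is zero, so the zenith angle is |φ − δ| = |34.2° − (-22.9°)| = 57.1°.

57.1°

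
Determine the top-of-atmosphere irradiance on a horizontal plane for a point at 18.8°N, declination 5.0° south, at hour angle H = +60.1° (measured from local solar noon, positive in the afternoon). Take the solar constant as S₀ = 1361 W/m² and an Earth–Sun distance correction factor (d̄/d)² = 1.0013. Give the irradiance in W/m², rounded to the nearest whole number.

cos θ_z = sin(18.8°) sin(-5.0°) + cos(18.8°) cos(-5.0°) cos(60.10°) = -0.0281 + 0.4701 = 0.4420.
Top-of-atmosphere irradiance = S₀ (d̄/d)² cos θ_z = 1361 × 1.0013 × 0.4420 = 602.34 W/m².

602 W/m²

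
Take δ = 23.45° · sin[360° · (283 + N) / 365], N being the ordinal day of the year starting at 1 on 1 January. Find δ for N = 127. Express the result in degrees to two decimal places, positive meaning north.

360 × (283 + 127) / 365 = 404.384°; sin(404.384°) = 0.6995.
δ = 23.45 × 0.6995 = 16.403° ≈ +16.40°.

+16.40°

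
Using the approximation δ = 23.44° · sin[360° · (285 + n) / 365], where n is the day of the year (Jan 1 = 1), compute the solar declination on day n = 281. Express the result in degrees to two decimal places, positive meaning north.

-7.34°

360 × (285 + 281) / 365 = 558.247°; sin(558.247°) = -0.3131.
δ = 23.44 × -0.3131 = -7.339° ≈ -7.34°.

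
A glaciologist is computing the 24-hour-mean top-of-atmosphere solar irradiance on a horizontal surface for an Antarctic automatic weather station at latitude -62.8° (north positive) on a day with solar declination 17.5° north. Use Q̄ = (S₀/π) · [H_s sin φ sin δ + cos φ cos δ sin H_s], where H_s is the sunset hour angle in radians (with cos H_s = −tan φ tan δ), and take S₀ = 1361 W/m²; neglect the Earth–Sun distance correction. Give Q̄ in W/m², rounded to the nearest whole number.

44 W/m²

The sunset hour angle satisfies cos H_s = −tan φ tan δ = 0.6135, giving H_s = 52.16°. In radians, H_s = 0.9104.
H_s sin φ sin δ = 0.9104 × -0.8894 × 0.3007 = -0.2435.
cos φ cos δ sin H_s = 0.4571 × 0.9537 × 0.7897 = 0.3443.
Q̄ = (1361/π) × (-0.2435 + 0.3443) = 433.22 × 0.1008 = 43.67 W/m².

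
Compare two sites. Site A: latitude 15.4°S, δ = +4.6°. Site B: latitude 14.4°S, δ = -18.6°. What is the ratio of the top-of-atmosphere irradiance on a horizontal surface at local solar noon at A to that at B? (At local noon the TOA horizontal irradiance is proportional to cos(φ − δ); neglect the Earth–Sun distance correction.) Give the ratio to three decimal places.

A: cos θ_z = cos(-15.4° − (4.6°)) = 0.9397.
B: cos θ_z = cos(-14.4° − (-18.6°)) = 0.9973.
Ratio A/B = 0.9397 / 0.9973 = 0.9422.

0.942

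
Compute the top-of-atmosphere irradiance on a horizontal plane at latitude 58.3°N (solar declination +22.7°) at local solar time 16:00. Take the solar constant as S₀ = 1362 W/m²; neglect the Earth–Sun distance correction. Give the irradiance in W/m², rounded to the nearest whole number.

Hour angle H = 15° × (16 − 12) = 60.00°.
With φ = 58.3°, δ = 22.7°, H = 60.00°: sin φ sin δ = 0.3283, cos φ cos δ cos H = 0.2424, so cos θ_z = 0.5707.
Top-of-atmosphere irradiance = S₀ cos θ_z = 1362 × 0.5707 = 777.29 W/m².

777 W/m²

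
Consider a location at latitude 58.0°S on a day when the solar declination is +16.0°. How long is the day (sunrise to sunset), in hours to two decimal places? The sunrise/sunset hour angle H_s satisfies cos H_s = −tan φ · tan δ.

cos H_s = −tan(-58.0°) · tan(16.0°) = 0.4589, so H_s = arccos(0.4589) = 62.68°.
Day length = 2 H_s / 15° h⁻¹ = 125.36° / 15 = 8.357 h.

8.36 hours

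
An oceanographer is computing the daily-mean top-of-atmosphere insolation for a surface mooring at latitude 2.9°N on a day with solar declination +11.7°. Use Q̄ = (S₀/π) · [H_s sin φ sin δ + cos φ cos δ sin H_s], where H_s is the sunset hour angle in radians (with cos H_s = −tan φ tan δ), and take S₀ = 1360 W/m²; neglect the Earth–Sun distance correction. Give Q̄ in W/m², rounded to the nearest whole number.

430 W/m²

cos H_s = −tan(2.9°) · tan(11.7°) = -0.0105, so H_s = arccos(-0.0105) = 90.60°. In radians, H_s = 1.5813.
H_s sin φ sin δ = 1.5813 × 0.0506 × 0.2028 = 0.0162.
cos φ cos δ sin H_s = 0.9987 × 0.9792 × 0.9999 = 0.9778.
Q̄ = (1360/π) × (0.0162 + 0.9778) = 432.90 × 0.9940 = 430.30 W/m².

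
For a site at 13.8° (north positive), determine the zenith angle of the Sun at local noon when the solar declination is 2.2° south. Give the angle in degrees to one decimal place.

16.0°

At local solar noon the hour angle is zero, so the zenith angle is |φ − δ| = |13.8° − (-2.2°)| = 16.0°.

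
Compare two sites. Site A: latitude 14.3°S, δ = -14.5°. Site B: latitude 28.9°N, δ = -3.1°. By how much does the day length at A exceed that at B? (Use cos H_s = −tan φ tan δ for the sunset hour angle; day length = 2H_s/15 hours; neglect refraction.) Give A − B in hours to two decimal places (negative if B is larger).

+0.73 h

A: H_s = arccos(−tan -14.3° · tan -14.5°) = 93.78°, so 2H_s/15 = 12.5040 h.
B: H_s = arccos(−tan 28.9° · tan -3.1°) = 88.29°, so 2H_s/15 = 11.7720 h.
A − B = 12.5040 − 11.7720 = 0.7320 h.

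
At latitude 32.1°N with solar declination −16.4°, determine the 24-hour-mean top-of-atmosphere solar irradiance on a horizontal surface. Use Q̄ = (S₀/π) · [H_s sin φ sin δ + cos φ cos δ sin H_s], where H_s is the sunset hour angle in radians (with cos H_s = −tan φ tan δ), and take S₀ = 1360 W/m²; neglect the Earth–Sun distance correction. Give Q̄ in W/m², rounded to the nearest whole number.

256 W/m²

cos H_s = −tan(32.1°) · tan(-16.4°) = 0.1846, so H_s = arccos(0.1846) = 79.36°. In radians, H_s = 1.3851.
H_s sin φ sin δ = 1.3851 × 0.5314 × -0.2823 = -0.2078.
cos φ cos δ sin H_s = 0.8471 × 0.9593 × 0.9828 = 0.7986.
Q̄ = (1360/π) × (-0.2078 + 0.7986) = 432.90 × 0.5908 = 255.76 W/m².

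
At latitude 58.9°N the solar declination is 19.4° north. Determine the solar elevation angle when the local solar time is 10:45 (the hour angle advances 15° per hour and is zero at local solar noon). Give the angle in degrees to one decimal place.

48.2°

Hour angle H = 15° × (10.75 − 12) = -18.75°.
cos θ_z = sin φ sin δ + cos φ cos δ cos H = (0.8563)(0.3322) + (0.5165)(0.9432)(0.9469) = 0.7458.
θ_z = arccos(0.7458) = 41.77°, so the elevation is 90° − 41.77° = 48.23°.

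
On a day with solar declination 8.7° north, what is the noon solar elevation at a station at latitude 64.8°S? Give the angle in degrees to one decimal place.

16.5°

At local solar noon the hour angle is zero, so the elevation is 90° − |φ − δ| = 90° − |-64.8° − (8.7°)| = 90° − 73.5° = 16.5°.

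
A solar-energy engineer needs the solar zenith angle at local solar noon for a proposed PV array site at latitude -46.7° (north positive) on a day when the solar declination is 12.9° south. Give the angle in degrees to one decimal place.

33.8°

At local solar noon the hour angle is zero, so the zenith angle is |φ − δ| = |-46.7° − (-12.9°)| = 33.8°.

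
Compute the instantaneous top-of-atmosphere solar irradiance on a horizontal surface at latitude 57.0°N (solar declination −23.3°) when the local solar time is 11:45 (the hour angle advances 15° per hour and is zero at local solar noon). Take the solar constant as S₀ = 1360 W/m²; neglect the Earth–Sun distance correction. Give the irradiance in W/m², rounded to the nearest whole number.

228 W/m²

Hour angle H = 15° × (11.75 − 12) = -3.75°.
cos θ_z = sin φ sin δ + cos φ cos δ cos H = (0.8387)(-0.3955) + (0.5446)(0.9184)(0.9979) = 0.1674.
Top-of-atmosphere irradiance = S₀ cos θ_z = 1360 × 0.1674 = 227.66 W/m².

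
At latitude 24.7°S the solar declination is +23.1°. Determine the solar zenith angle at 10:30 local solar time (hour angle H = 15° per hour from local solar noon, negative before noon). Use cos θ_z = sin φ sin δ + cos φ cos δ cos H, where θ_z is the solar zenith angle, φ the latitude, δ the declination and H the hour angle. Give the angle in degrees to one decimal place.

Hour angle H = 15° × (10.5 − 12) = -22.50°.
With φ = -24.7°, δ = 23.1°, H = -22.50°: sin φ sin δ = -0.1639, cos φ cos δ cos H = 0.7721, so cos θ_z = 0.6082.
θ_z = arccos(0.6082) = 52.54°.

52.5°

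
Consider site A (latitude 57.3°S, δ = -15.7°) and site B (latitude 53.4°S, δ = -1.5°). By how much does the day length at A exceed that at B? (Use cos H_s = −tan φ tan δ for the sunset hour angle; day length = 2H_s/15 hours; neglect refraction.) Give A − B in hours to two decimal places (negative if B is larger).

A: H_s = arccos(−tan -57.3° · tan -15.7°) = 115.97°, so 2H_s/15 = 15.4627 h.
B: H_s = arccos(−tan -53.4° · tan -1.5°) = 92.02°, so 2H_s/15 = 12.2693 h.
A − B = 15.4627 − 12.2693 = 3.1934 h.

+3.19 h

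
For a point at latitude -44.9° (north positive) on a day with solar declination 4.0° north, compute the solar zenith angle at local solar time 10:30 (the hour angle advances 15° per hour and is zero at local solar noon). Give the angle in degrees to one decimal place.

52.9°

Hour angle H = 15° × (10.5 − 12) = -22.50°.
With φ = -44.9°, δ = 4.0°, H = -22.50°: sin φ sin δ = -0.0492, cos φ cos δ cos H = 0.6528, so cos θ_z = 0.6036.
θ_z = arccos(0.6036) = 52.87°.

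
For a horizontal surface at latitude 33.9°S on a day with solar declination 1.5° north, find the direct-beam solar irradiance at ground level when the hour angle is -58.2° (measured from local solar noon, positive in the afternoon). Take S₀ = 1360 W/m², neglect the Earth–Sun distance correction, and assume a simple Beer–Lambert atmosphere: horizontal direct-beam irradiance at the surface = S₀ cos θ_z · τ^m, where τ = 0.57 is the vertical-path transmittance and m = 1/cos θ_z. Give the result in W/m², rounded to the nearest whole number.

With φ = -33.9°, δ = 1.5°, H = -58.20°: sin φ sin δ = -0.0146, cos φ cos δ cos H = 0.4372, so cos θ_z = 0.4226.
Air mass m = 1/cos θ_z = 1/0.4226 = 2.366; τ^m = 0.57^2.366 = 0.2645.
Surface direct beam = 1360 × 0.4226 × 0.2645 = 152.02 W/m².

152 W/m²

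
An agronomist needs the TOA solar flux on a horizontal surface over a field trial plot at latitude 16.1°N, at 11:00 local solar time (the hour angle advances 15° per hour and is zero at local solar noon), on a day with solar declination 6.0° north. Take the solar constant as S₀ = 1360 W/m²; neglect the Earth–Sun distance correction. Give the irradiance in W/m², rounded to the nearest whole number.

Hour angle H = 15° × (11 − 12) = -15.00°.
With φ = 16.1°, δ = 6.0°, H = -15.00°: sin φ sin δ = 0.0290, cos φ cos δ cos H = 0.9230, so cos θ_z = 0.9520.
Top-of-atmosphere irradiance = S₀ cos θ_z = 1360 × 0.9520 = 1294.72 W/m².

1295 W/m²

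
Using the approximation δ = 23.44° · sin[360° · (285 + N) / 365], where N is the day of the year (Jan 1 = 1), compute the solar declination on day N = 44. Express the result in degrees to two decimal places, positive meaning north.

360 × (285 + 44) / 365 = 324.493°; sin(324.493°) = -0.5808.
δ = 23.44 × -0.5808 = -13.614° ≈ -13.61°.

-13.61°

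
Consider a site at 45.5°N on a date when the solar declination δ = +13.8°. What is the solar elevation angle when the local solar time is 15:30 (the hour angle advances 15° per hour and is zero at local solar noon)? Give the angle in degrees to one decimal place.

Hour angle H = 15° × (15.5 − 12) = 52.50°.
cos θ_z = sin(45.5°) sin(13.8°) + cos(45.5°) cos(13.8°) cos(52.50°) = 0.1701 + 0.4144 = 0.5845.
θ_z = arccos(0.5845) = 54.23°, so the elevation is 90° − 54.23° = 35.77°.

35.8°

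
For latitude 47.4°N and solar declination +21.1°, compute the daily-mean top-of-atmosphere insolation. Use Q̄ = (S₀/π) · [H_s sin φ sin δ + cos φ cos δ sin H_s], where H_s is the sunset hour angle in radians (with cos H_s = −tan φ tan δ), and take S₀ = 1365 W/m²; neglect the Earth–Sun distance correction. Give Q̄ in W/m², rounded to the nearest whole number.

480 W/m²

−tan φ tan δ = −(1.0875)(0.3859) = -0.4197; H_s = arccos(-0.4197) = 114.82°. In radians, H_s = 2.0040.
H_s sin φ sin δ = 2.0040 × 0.7361 × 0.3600 = 0.5311.
cos φ cos δ sin H_s = 0.6769 × 0.9330 × 0.9076 = 0.5732.
Q̄ = (1365/π) × (0.5311 + 0.5732) = 434.49 × 1.1043 = 479.81 W/m².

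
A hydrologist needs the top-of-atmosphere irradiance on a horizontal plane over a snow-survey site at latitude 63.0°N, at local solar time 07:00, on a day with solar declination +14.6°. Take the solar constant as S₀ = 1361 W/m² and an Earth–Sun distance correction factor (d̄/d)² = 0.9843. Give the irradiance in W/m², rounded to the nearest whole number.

453 W/m²

Hour angle H = 15° × (7 − 12) = -75.00°.
With φ = 63.0°, δ = 14.6°, H = -75.00°: sin φ sin δ = 0.2246, cos φ cos δ cos H = 0.1137, so cos θ_z = 0.3383.
Top-of-atmosphere irradiance = S₀ (d̄/d)² cos θ_z = 1361 × 0.9843 × 0.3383 = 453.20 W/m².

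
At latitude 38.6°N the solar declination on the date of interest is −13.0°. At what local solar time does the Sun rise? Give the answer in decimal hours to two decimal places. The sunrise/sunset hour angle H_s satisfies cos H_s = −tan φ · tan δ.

6.71 h

−tan φ tan δ = −(0.7983)(-0.2309) = 0.1843; H_s = arccos(0.1843) = 79.38°.
Sunrise is at 12 − H_s/15 = 12 − 5.292 = 6.708 h local solar time.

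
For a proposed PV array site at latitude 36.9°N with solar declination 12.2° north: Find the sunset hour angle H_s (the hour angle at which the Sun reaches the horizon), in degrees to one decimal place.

99.3°

cos H_s = −tan(36.9°) · tan(12.2°) = -0.1623, so H_s = arccos(-0.1623) = 99.34°.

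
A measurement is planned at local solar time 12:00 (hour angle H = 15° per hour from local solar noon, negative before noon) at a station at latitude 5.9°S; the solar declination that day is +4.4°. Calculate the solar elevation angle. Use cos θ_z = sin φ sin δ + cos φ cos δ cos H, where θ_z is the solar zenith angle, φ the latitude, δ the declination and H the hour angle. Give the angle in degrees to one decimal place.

79.7°

Hour angle H = 15° × (12 − 12) = 0.00°.
cos θ_z = sin(-5.9°) sin(4.4°) + cos(-5.9°) cos(4.4°) cos(0.00°) = -0.0079 + 0.9918 = 0.9839.
θ_z = arccos(0.9839) = 10.30°, so the elevation is 90° − 10.30° = 79.70°.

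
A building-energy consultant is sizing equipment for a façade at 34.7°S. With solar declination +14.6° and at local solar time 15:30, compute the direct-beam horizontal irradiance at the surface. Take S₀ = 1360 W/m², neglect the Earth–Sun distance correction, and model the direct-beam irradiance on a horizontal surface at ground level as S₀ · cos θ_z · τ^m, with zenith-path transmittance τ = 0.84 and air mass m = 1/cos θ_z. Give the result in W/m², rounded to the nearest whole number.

278 W/m²

Hour angle H = 15° × (15.5 − 12) = 52.50°.
cos θ_z = sin φ sin δ + cos φ cos δ cos H = (-0.5693)(0.2521) + (0.8221)(0.9677)(0.6088) = 0.3408.
Air mass m = 1/cos θ_z = 1/0.3408 = 2.934; τ^m = 0.84^2.934 = 0.5996.
Surface direct beam = 1360 × 0.3408 × 0.5996 = 277.91 W/m².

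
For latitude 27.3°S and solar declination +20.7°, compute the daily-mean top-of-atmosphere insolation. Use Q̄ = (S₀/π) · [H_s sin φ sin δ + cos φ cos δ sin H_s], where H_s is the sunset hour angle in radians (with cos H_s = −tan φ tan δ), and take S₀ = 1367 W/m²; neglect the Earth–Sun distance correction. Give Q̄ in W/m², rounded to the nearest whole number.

258 W/m²

The sunset hour angle satisfies cos H_s = −tan φ tan δ = 0.1950, giving H_s = 78.76°. In radians, H_s = 1.3746.
H_s sin φ sin δ = 1.3746 × -0.4586 × 0.3535 = -0.2228.
cos φ cos δ sin H_s = 0.8886 × 0.9354 × 0.9808 = 0.8152.
Q̄ = (1367/π) × (-0.2228 + 0.8152) = 435.13 × 0.5924 = 257.77 W/m².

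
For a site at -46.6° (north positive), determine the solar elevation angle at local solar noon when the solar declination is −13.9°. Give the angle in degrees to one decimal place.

At local solar noon the hour angle is zero, so the elevation is 90° − |φ − δ| = 90° − |-46.6° − (-13.9°)| = 90° − 32.7° = 57.3°.

57.3°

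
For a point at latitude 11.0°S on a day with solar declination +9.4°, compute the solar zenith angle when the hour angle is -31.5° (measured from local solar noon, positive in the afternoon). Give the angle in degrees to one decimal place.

cos θ_z = sin φ sin δ + cos φ cos δ cos H = (-0.1908)(0.1633) + (0.9816)(0.9866)(0.8526) = 0.7945.
θ_z = arccos(0.7945) = 37.39°.

37.4°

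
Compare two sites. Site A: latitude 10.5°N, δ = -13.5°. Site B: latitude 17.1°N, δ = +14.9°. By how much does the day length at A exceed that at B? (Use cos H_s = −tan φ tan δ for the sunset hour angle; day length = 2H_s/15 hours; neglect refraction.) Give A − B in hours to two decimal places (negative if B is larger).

-0.97 h

A: H_s = arccos(−tan 10.5° · tan -13.5°) = 87.45°, so 2H_s/15 = 11.6600 h.
B: H_s = arccos(−tan 17.1° · tan 14.9°) = 94.70°, so 2H_s/15 = 12.6267 h.
A − B = 11.6600 − 12.6267 = -0.9667 h.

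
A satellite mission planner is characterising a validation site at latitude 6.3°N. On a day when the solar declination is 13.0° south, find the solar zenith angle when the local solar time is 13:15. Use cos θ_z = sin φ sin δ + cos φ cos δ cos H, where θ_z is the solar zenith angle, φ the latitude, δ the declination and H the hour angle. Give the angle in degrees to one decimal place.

26.8°

Hour angle H = 15° × (13.25 − 12) = 18.75°.
cos θ_z = sin(6.3°) sin(-13.0°) + cos(6.3°) cos(-13.0°) cos(18.75°) = -0.0247 + 0.9171 = 0.8924.
θ_z = arccos(0.8924) = 26.82°.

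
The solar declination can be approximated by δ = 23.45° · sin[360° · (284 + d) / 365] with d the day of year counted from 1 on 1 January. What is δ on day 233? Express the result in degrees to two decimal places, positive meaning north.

+11.75°

360 × (284 + 233) / 365 = 509.918°; sin(509.918°) = 0.5012.
δ = 23.45 × 0.5012 = 11.753° ≈ +11.75°.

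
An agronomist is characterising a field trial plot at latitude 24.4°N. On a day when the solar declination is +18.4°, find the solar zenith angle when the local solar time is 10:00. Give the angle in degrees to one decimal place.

28.5°

Hour angle H = 15° × (10 − 12) = -30.00°.
With φ = 24.4°, δ = 18.4°, H = -30.00°: sin φ sin δ = 0.1304, cos φ cos δ cos H = 0.7484, so cos θ_z = 0.8788.
θ_z = arccos(0.8788) = 28.50°.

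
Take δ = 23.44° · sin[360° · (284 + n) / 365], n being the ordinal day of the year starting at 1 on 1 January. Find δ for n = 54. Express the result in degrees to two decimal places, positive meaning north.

-10.51°

360 × (284 + 54) / 365 = 333.370°; sin(333.370°) = -0.4482.
δ = 23.44 × -0.4482 = -10.506° ≈ -10.51°.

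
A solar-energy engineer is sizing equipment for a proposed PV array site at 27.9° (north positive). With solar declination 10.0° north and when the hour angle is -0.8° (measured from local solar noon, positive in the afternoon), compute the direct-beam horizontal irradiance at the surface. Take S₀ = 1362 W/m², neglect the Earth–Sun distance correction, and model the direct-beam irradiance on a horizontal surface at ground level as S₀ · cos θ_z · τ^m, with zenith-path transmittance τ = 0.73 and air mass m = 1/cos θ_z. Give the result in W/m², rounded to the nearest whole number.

cos θ_z = sin(27.9°) sin(10.0°) + cos(27.9°) cos(10.0°) cos(-0.80°) = 0.0813 + 0.8703 = 0.9516.
Air mass m = 1/cos θ_z = 1/0.9516 = 1.051; τ^m = 0.73^1.051 = 0.7184.
Surface direct beam = 1362 × 0.9516 × 0.7184 = 931.10 W/m².

931 W/m²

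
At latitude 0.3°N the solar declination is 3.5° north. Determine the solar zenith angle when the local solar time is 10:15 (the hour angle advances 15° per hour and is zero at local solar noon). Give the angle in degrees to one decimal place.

Hour angle H = 15° × (10.25 − 12) = -26.25°.
With φ = 0.3°, δ = 3.5°, H = -26.25°: sin φ sin δ = 0.0003, cos φ cos δ cos H = 0.8952, so cos θ_z = 0.8955.
θ_z = arccos(0.8955) = 26.43°.

26.4°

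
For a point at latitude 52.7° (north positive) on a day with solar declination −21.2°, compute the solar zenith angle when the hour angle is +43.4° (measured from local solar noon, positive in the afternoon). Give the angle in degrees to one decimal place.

82.9°

cos θ_z = sin φ sin δ + cos φ cos δ cos H = (0.7955)(-0.3616) + (0.6060)(0.9323)(0.7266) = 0.1229.
θ_z = arccos(0.1229) = 82.94°.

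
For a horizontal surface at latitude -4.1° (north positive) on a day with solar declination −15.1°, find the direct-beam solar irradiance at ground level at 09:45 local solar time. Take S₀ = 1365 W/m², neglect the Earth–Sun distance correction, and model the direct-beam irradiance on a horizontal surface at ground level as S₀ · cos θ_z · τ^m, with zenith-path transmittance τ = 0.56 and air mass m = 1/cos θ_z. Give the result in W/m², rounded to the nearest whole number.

Hour angle H = 15° × (9.75 − 12) = -33.75°.
cos θ_z = sin φ sin δ + cos φ cos δ cos H = (-0.0715)(-0.2605) + (0.9974)(0.9655)(0.8315) = 0.8194.
Air mass m = 1/cos θ_z = 1/0.8194 = 1.220; τ^m = 0.56^1.220 = 0.4929.
Surface direct beam = 1365 × 0.8194 × 0.4929 = 551.30 W/m².

551 W/m²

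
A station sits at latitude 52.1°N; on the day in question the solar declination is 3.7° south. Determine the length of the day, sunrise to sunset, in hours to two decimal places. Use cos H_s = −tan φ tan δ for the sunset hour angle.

11.36 hours

−tan φ tan δ = −(1.2846)(-0.0647) = 0.0831; H_s = arccos(0.0831) = 85.23°.
Day length = 2 H_s / 15° h⁻¹ = 170.46° / 15 = 11.364 h.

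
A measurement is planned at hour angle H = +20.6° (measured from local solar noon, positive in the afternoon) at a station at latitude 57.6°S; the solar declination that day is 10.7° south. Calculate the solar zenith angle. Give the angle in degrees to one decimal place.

With φ = -57.6°, δ = -10.7°, H = 20.60°: sin φ sin δ = 0.1568, cos φ cos δ cos H = 0.4928, so cos θ_z = 0.6496.
θ_z = arccos(0.6496) = 49.49°.

49.5°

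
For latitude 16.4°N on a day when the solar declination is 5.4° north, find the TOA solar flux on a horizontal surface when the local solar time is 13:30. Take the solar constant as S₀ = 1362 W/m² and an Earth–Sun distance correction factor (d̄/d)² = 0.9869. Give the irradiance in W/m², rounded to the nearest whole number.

1222 W/m²

Hour angle H = 15° × (13.5 − 12) = 22.50°.
With φ = 16.4°, δ = 5.4°, H = 22.50°: sin φ sin δ = 0.0266, cos φ cos δ cos H = 0.8824, so cos θ_z = 0.9090.
Top-of-atmosphere irradiance = S₀ (d̄/d)² cos θ_z = 1362 × 0.9869 × 0.9090 = 1221.84 W/m².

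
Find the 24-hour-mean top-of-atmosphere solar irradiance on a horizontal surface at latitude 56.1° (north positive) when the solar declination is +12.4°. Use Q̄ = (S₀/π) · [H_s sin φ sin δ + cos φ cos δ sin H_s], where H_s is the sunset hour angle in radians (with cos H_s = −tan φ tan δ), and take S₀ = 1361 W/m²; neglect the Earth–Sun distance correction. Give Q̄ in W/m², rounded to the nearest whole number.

370 W/m²

cos H_s = −tan(56.1°) · tan(12.4°) = -0.3272, so H_s = arccos(-0.3272) = 109.10°. In radians, H_s = 1.9042.
H_s sin φ sin δ = 1.9042 × 0.8300 × 0.2147 = 0.3393.
cos φ cos δ sin H_s = 0.5577 × 0.9767 × 0.9449 = 0.5147.
Q̄ = (1361/π) × (0.3393 + 0.5147) = 433.22 × 0.8540 = 369.97 W/m².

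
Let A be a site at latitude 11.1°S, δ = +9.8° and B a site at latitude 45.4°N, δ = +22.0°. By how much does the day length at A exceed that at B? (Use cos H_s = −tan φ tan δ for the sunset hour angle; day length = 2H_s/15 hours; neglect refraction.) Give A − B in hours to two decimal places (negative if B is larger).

A: H_s = arccos(−tan -11.1° · tan 9.8°) = 88.06°, so 2H_s/15 = 11.7413 h.
B: H_s = arccos(−tan 45.4° · tan 22.0°) = 114.19°, so 2H_s/15 = 15.2253 h.
A − B = 11.7413 − 15.2253 = -3.4840 h.

-3.48 h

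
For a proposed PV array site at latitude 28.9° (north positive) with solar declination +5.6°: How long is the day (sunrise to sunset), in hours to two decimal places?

cos H_s = −tan(28.9°) · tan(5.6°) = -0.0541, so H_s = arccos(-0.0541) = 93.10°.
Day length = 2 H_s / 15° h⁻¹ = 186.20° / 15 = 12.413 h.

12.41 hours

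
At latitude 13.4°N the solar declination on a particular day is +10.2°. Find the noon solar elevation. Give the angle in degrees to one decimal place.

86.8°

At local solar noon the hour angle is zero, so the elevation is 90° − |φ − δ| = 90° − |13.4° − (10.2°)| = 90° − 3.2° = 86.8°.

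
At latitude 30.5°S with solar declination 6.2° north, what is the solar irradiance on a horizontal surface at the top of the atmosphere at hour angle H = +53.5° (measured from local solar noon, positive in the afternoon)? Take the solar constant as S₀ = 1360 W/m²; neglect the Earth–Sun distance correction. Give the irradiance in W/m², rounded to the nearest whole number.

cos θ_z = sin(-30.5°) sin(6.2°) + cos(-30.5°) cos(6.2°) cos(53.50°) = -0.0548 + 0.5095 = 0.4547.
Top-of-atmosphere irradiance = S₀ cos θ_z = 1360 × 0.4547 = 618.39 W/m².

618 W/m²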